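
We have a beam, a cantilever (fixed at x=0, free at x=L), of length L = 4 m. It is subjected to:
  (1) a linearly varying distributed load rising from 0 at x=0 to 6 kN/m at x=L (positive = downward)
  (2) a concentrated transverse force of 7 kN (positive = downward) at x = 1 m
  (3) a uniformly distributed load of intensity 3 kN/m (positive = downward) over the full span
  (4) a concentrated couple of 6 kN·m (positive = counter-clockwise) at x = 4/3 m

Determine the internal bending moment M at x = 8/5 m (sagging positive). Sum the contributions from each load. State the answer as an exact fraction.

M(8/5) = -2808/125 kN·m

Load 1 — triangular load w₀=6 kN/m (0→w₀ over full span):
  M_1 = w₀Lx/2 - w₀L²/3 - w₀x³/(6L) = 6·4·(8/5)/2 - 6·4²/3 - 6·(8/5)³/(6·4) = -1728/125 kN·m
Load 2 — point force P=7 kN at a=1 m (b=L-a=3):
  M_2 = 0  [x>a] = 0 kN·m
Load 3 — uniform load w=3 kN/m over full span:
  M_3 = -w(L-x)²/2 = -3·(4-(8/5))²/2 = -216/25 kN·m
Load 4 — applied couple M₀=6 kN·m at a=4/3 m (b=L-a=8/3):
  M_4 = 0  [x>a] = 0 kN·m
Superposition: M = Σ M_i = -2808/125 kN·m ≈ -22.464000 kN·m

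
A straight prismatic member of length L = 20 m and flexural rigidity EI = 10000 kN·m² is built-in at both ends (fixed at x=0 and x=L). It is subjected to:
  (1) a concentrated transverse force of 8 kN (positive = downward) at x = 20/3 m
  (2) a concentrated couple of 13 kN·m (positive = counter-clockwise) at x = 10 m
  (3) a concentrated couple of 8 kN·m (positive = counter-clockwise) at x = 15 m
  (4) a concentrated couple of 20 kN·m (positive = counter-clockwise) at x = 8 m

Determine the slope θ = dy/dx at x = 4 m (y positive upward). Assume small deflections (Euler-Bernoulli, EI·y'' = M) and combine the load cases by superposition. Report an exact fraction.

Load 1 — point force P=8 kN at a=20/3 m (b=L-a=40/3):
  θ_1 = -Pb²x(2aL-(3a+b)x)/(2L³EI)  [x≤a] = -8·(40/3)²·4·(2·(20/3)·20-(3·(20/3)+(40/3))·4)/(2·20³·10000) = -16/3375 rad
Load 2 — applied couple M₀=13 kN·m at a=10 m (b=L-a=10):
  θ_2 = (R_Ax²/2 - M_Ax)/EI  [x≤a] with R_A=39/40, M_A=13/4 = ((39/40)·4²/2 - (13/4)·4)/10000 = -13/25000 rad
Load 3 — applied couple M₀=8 kN·m at a=15 m (b=L-a=5):
  θ_3 = (R_Ax²/2 - M_Ax)/EI  [x≤a] with R_A=9/20, M_A=5/2 = ((9/20)·4²/2 - (5/2)·4)/10000 = -2/3125 rad
Load 4 — applied couple M₀=20 kN·m at a=8 m (b=L-a=12):
  θ_4 = (R_Ax²/2 - M_Ax)/EI  [x≤a] with R_A=36/25, M_A=12/5 = ((36/25)·4²/2 - (12/5)·4)/10000 = 3/15625 rad
Superposition: θ = Σ θ_i = -19267/3375000 rad ≈ -0.005709 rad

θ(4) = -19267/3375000 rad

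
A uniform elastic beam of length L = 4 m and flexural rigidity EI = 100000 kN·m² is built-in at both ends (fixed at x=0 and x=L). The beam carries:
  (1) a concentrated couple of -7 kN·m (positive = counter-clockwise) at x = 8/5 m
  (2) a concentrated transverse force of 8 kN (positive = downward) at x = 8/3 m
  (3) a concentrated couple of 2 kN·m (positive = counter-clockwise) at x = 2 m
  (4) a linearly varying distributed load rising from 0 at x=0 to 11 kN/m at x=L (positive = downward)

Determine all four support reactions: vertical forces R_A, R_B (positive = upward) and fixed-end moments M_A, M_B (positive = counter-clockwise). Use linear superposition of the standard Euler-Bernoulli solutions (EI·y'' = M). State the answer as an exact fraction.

R_A = 18641/2700 kN, M_A = 10661/1350 kN·m, R_B = 62359/2700 kN, M_B = -20629/1350 kN·m

Load 1 — applied couple M₀=-7 kN·m at a=8/5 m (b=L-a=12/5):
  R_A = 6M₀ab/L³ = 6·(-7)·(8/5)·(12/5)/4³ = -63/25 kN
  M_A = M₀b(2a-b)/L² = (-7)·(12/5)·(2·(8/5)-(12/5))/4² = -21/25 kN·m
  R_B = -6M₀ab/L³ = -6·(-7)·(8/5)·(12/5)/4³ = 63/25 kN
  M_B = M₀a(2b-a)/L² = (-7)·(8/5)·(2·(12/5)-(8/5))/4² = -56/25 kN·m
Load 2 — point force P=8 kN at a=8/3 m (b=L-a=4/3):
  R_A = Pb²(3a+b)/L³ = 8·(4/3)²·(3·(8/3)+(4/3))/4³ = 56/27 kN
  M_A = Pab²/L² = 8·(8/3)·(4/3)²/4² = 64/27 kN·m
  R_B = Pa²(a+3b)/L³ = 8·(8/3)²·((8/3)+3·(4/3))/4³ = 160/27 kN
  M_B = -Pa²b/L² = -8·(8/3)²·(4/3)/4² = -128/27 kN·m
Load 3 — applied couple M₀=2 kN·m at a=2 m (b=L-a=2):
  R_A = 6M₀ab/L³ = 6·2·2·2/4³ = 3/4 kN
  M_A = M₀b(2a-b)/L² = 2·2·(2·2-2)/4² = 1/2 kN·m
  R_B = -6M₀ab/L³ = -6·2·2·2/4³ = -3/4 kN
  M_B = M₀a(2b-a)/L² = 2·2·(2·2-2)/4² = 1/2 kN·m
Load 4 — triangular load w₀=11 kN/m (0→w₀ over full span):
  R_A = 3w₀L/20 = 3·11·4/20 = 33/5 kN
  M_A = w₀L²/30 = 11·4²/30 = 88/15 kN·m
  R_B = 7w₀L/20 = 7·11·4/20 = 77/5 kN
  M_B = -w₀L²/20 = -11·4²/20 = -44/5 kN·m
Superposition: R_A = 18641/2700 kN, M_A = 10661/1350 kN·m, R_B = 62359/2700 kN, M_B = -20629/1350 kN·m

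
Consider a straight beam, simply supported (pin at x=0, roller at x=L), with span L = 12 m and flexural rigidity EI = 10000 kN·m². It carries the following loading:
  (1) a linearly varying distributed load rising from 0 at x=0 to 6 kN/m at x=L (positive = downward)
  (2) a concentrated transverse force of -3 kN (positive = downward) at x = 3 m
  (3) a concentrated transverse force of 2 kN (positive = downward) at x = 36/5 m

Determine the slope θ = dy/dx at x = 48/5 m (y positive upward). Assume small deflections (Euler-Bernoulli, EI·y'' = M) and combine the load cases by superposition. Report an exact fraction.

θ(48/5) = 873369/50000000 rad

Load 1 — triangular load w₀=6 kN/m (0→w₀ over full span):
  θ_1 = -w₀(7L⁴-30L²x²+15x⁴)/(360LEI) = -6·(7·12⁴-30·12²·(48/5)²+15·(48/5)⁴)/(360·12·10000) = 6813/390625 rad
Load 2 — point force P=-3 kN at a=3 m (b=L-a=9):
  θ_2 = -Pa(2L²-6Lx+3x²+a²)/(6LEI)  [x>a] = -(-3)·3·(2·12²-6·12·(48/5)+3·(48/5)²+3²)/(6·12·10000) = -2943/2000000 rad
Load 3 — point force P=2 kN at a=36/5 m (b=L-a=24/5):
  θ_3 = -Pa(2L²-6Lx+3x²+a²)/(6LEI)  [x>a] = -2·(36/5)·(2·12²-6·12·(48/5)+3·(48/5)²+(36/5)²)/(6·12·10000) = 117/78125 rad
Superposition: θ = Σ θ_i = 873369/50000000 rad ≈ 0.017467 rad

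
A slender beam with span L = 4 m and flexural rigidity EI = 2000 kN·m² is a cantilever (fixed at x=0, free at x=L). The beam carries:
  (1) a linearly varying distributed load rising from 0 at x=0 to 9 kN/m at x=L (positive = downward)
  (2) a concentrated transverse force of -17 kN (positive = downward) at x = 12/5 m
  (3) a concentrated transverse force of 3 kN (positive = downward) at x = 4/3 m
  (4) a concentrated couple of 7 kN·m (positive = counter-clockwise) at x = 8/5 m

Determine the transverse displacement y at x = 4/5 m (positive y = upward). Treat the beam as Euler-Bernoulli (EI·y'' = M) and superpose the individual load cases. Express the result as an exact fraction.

Load 1 — triangular load w₀=9 kN/m (0→w₀ over full span):
  y_1 = (w₀Lx³/12-w₀L²x²/6-w₀x⁵/(120L))/EI = (9·4·(4/5)³/12-9·4²·(4/5)²/6-9·(4/5)⁵/(120·4))/2000 = -13506/1953125 m
Load 2 — point force P=-17 kN at a=12/5 m (b=L-a=8/5):
  y_2 = -Px²(3a-x)/(6EI)  [x≤a] = -(-17)·(4/5)²·(3·(12/5)-(4/5))/(6·2000) = 272/46875 m
Load 3 — point force P=3 kN at a=4/3 m (b=L-a=8/3):
  y_3 = -Px²(3a-x)/(6EI)  [x≤a] = -3·(4/5)²·(3·(4/3)-(4/5))/(6·2000) = -8/15625 m
Load 4 — applied couple M₀=7 kN·m at a=8/5 m (b=L-a=12/5):
  y_4 = M₀x²/(2EI)  [x≤a] = 7·(4/5)²/(2·2000) = 7/6250 m
Superposition: y = Σ y_i = -5911/11718750 m ≈ -0.000504 m

y(4/5) = -5911/11718750 m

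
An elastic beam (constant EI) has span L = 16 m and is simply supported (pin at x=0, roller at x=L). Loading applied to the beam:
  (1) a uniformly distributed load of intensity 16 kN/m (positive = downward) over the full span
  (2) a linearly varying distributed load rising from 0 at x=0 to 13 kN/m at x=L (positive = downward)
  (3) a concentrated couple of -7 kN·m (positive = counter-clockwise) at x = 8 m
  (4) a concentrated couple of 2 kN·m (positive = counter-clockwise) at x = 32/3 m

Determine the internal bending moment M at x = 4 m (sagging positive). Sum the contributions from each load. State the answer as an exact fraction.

M(4) = 2051/4 kN·m

Load 1 — uniform load w=16 kN/m over full span:
  M_1 = wx(L-x)/2 = 16·4·(16-4)/2 = 384 kN·m
Load 2 — triangular load w₀=13 kN/m (0→w₀ over full span):
  M_2 = w₀Lx/6 - w₀x³/(6L) = 13·16·4/6 - 13·4³/(6·16) = 130 kN·m
Load 3 — applied couple M₀=-7 kN·m at a=8 m (b=L-a=8):
  M_3 = M₀x/L  [x≤a] = (-7)·4/16 = -7/4 kN·m
Load 4 — applied couple M₀=2 kN·m at a=32/3 m (b=L-a=16/3):
  M_4 = M₀x/L  [x≤a] = 2·4/16 = 1/2 kN·m
Superposition: M = Σ M_i = 2051/4 kN·m ≈ 512.750000 kN·m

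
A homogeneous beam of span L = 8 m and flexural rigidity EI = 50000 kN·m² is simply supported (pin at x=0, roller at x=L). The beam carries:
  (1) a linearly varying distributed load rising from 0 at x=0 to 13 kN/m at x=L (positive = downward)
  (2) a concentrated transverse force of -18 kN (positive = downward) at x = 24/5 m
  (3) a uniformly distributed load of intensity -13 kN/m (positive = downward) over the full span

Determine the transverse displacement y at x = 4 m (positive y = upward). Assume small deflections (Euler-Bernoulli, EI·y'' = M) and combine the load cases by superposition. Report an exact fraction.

y(4) = 12373/1171875 m

Load 1 — triangular load w₀=13 kN/m (0→w₀ over full span):
  y_1 = -w₀x(7L⁴-10L²x²+3x⁴)/(360LEI) = -13·4·(7·8⁴-10·8²·4²+3·4⁴)/(360·8·50000) = -13/1875 m
Load 2 — point force P=-18 kN at a=24/5 m (b=L-a=16/5):
  y_2 = -Pbx(L²-b²-x²)/(6LEI)  [x≤a] = -(-18)·(16/5)·4·(8²-(16/5)²-4²)/(6·8·50000) = 1416/390625 m
Load 3 — uniform load w=-13 kN/m over full span:
  y_3 = -wx(L³-2Lx²+x³)/(24EI) = -(-13)·4·(8³-2·8·4²+4³)/(24·50000) = 26/1875 m
Superposition: y = Σ y_i = 12373/1171875 m ≈ 0.010558 m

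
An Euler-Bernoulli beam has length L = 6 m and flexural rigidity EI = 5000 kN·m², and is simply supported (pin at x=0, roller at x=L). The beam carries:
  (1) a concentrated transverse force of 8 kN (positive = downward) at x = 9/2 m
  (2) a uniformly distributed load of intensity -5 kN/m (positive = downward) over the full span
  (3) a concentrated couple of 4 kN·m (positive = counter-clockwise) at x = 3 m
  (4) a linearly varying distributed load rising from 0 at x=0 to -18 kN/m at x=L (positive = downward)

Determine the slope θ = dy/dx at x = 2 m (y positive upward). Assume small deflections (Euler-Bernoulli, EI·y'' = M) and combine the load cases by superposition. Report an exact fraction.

Load 1 — point force P=8 kN at a=9/2 m (b=L-a=3/2):
  θ_1 = -Pb(L²-b²-3x²)/(6LEI)  [x≤a] = -8·(3/2)·(6²-(3/2)²-3·2²)/(6·6·5000) = -29/20000 rad
Load 2 — uniform load w=-5 kN/m over full span:
  θ_2 = -w(L³-6Lx²+4x³)/(24EI) = -(-5)·(6³-6·6·2²+4·2³)/(24·5000) = 13/3000 rad
Load 3 — applied couple M₀=4 kN·m at a=3 m (b=L-a=3):
  θ_3 = (M₀x²/(2L)+C₁)/EI  [x≤a] with C₁=M₀(3b²-L²)/(6L)=-1 = (4·2²/(2·6)+(-1))/5000 = 1/15000 rad
Load 4 — triangular load w₀=-18 kN/m (0→w₀ over full span):
  θ_4 = -w₀(7L⁴-30L²x²+15x⁴)/(360LEI) = -(-18)·(7·6⁴-30·6²·2²+15·2⁴)/(360·6·5000) = 26/3125 rad
Superposition: θ = Σ θ_i = 1127/100000 rad ≈ 0.011270 rad

θ(2) = 1127/100000 rad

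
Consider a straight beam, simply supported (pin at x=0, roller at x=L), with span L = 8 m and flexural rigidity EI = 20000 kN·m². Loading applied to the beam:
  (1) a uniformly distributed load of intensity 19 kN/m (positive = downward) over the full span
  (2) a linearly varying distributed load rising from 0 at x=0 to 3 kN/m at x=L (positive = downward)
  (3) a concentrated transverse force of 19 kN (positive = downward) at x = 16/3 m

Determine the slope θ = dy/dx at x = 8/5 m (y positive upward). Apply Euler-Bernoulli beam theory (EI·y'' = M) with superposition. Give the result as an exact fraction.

θ(8/5) = -629357/31640625 rad

Load 1 — uniform load w=19 kN/m over full span:
  θ_1 = -w(L³-6Lx²+4x³)/(24EI) = -19·(8³-6·8·(8/5)²+4·(8/5)³)/(24·20000) = -1254/78125 rad
Load 2 — triangular load w₀=3 kN/m (0→w₀ over full span):
  θ_2 = -w₀(7L⁴-30L²x²+15x⁴)/(360LEI) = -3·(7·8⁴-30·8²·(8/5)²+15·(8/5)⁴)/(360·8·20000) = -1456/1171875 rad
Load 3 — point force P=19 kN at a=16/3 m (b=L-a=8/3):
  θ_3 = -Pb(L²-b²-3x²)/(6LEI)  [x≤a] = -19·(8/3)·(8²-(8/3)²-3·(8/5)²)/(6·8·20000) = -3287/1265625 rad
Superposition: θ = Σ θ_i = -629357/31640625 rad ≈ -0.019891 rad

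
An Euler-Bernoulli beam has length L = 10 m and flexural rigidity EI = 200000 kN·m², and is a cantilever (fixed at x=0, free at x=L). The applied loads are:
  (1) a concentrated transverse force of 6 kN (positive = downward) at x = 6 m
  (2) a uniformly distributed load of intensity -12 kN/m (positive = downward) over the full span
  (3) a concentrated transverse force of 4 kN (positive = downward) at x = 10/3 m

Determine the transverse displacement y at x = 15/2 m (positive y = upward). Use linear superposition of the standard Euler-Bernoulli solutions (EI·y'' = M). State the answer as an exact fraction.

Load 1 — point force P=6 kN at a=6 m (b=L-a=4):
  y_1 = -Pa²(3x-a)/(6EI)  [x>a] = -6·6²·(3·(15/2)-6)/(6·200000) = -297/100000 m
Load 2 — uniform load w=-12 kN/m over full span:
  y_2 = -wx²(x²-4Lx+6L²)/(24EI) = -(-12)·(15/2)²·((15/2)²-4·10·(15/2)+6·10²)/(24·200000) = 513/10240 m
Load 3 — point force P=4 kN at a=10/3 m (b=L-a=20/3):
  y_3 = -Pa²(3x-a)/(6EI)  [x>a] = -4·(10/3)²·(3·(15/2)-(10/3))/(6·200000) = -23/32400 m
Superposition: y = Σ y_i = 24062977/518400000 m ≈ 0.046418 m

y(15/2) = 24062977/518400000 m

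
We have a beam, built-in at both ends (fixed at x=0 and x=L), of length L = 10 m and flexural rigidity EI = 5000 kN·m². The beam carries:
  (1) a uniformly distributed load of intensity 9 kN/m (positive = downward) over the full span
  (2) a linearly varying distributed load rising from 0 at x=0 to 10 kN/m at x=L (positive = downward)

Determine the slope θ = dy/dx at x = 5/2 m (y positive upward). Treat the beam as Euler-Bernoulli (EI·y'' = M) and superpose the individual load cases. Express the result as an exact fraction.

θ(5/2) = -111/5120 rad

Load 1 — uniform load w=9 kN/m over full span:
  θ_1 = -wx(L-x)(L-2x)/(12EI) = -9·(5/2)·(10-(5/2))·(10-2·(5/2))/(12·5000) = -9/640 rad
Load 2 — triangular load w₀=10 kN/m (0→w₀ over full span):
  θ_2 = -w₀(2x(L-x)(L-2x)(x+2L)+x²(L-x)²)/(120LEI) = -10·(2·(5/2)·(10-(5/2))·(10-2·(5/2))·((5/2)+2·10)+(5/2)²·(10-(5/2))²)/(120·10·5000) = -39/5120 rad
Superposition: θ = Σ θ_i = -111/5120 rad ≈ -0.021680 rad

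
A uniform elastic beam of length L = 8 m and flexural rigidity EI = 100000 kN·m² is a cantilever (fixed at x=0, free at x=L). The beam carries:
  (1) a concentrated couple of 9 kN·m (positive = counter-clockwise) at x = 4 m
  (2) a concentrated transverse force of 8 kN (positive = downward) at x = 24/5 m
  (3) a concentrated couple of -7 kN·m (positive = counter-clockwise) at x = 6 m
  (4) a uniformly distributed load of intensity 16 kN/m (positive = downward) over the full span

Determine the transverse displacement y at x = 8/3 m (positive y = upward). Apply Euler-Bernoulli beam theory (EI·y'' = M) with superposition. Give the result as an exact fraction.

y(8/3) = -58994/3796875 m

Load 1 — applied couple M₀=9 kN·m at a=4 m (b=L-a=4):
  y_1 = M₀x²/(2EI)  [x≤a] = 9·(8/3)²/(2·100000) = 1/3125 m
Load 2 — point force P=8 kN at a=24/5 m (b=L-a=16/5):
  y_2 = -Px²(3a-x)/(6EI)  [x≤a] = -8·(8/3)²·(3·(24/5)-(8/3))/(6·100000) = -1408/1265625 m
Load 3 — applied couple M₀=-7 kN·m at a=6 m (b=L-a=2):
  y_3 = M₀x²/(2EI)  [x≤a] = (-7)·(8/3)²/(2·100000) = -7/28125 m
Load 4 — uniform load w=16 kN/m over full span:
  y_4 = -wx²(x²-4Lx+6L²)/(24EI) = -16·(8/3)²·((8/3)²-4·8·(8/3)+6·8²)/(24·100000) = -11008/759375 m
Superposition: y = Σ y_i = -58994/3796875 m ≈ -0.015538 m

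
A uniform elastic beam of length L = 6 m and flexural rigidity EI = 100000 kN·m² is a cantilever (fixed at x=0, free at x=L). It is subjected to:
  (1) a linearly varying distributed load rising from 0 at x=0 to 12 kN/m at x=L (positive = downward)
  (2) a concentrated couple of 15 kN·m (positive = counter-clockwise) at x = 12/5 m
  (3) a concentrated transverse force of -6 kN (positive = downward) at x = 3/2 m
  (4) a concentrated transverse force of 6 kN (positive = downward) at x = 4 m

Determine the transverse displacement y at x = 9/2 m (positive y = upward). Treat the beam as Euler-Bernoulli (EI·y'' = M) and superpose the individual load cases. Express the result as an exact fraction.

Load 1 — triangular load w₀=12 kN/m (0→w₀ over full span):
  y_1 = (w₀Lx³/12-w₀L²x²/6-w₀x⁵/(120L))/EI = (12·6·(9/2)³/12-12·6²·(9/2)²/6-12·(9/2)⁵/(120·6))/100000 = -602883/64000000 m
Load 2 — applied couple M₀=15 kN·m at a=12/5 m (b=L-a=18/5):
  y_2 = M₀a(2x-a)/(2EI)  [x>a] = 15·(12/5)·(2·(9/2)-(12/5))/(2·100000) = 297/250000 m
Load 3 — point force P=-6 kN at a=3/2 m (b=L-a=9/2):
  y_3 = -Pa²(3x-a)/(6EI)  [x>a] = -(-6)·(3/2)²·(3·(9/2)-(3/2))/(6·100000) = 27/100000 m
Load 4 — point force P=6 kN at a=4 m (b=L-a=2):
  y_4 = -Pa²(3x-a)/(6EI)  [x>a] = -6·4²·(3·(9/2)-4)/(6·100000) = -19/12500 m
Superposition: y = Σ y_i = -606851/64000000 m ≈ -0.009482 m

y(9/2) = -606851/64000000 m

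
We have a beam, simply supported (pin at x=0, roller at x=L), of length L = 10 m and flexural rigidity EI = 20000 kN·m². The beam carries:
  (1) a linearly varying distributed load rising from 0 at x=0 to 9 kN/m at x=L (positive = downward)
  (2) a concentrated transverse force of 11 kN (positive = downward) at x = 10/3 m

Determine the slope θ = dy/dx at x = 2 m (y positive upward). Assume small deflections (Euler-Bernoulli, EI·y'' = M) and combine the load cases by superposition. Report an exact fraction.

Load 1 — triangular load w₀=9 kN/m (0→w₀ over full span):
  θ_1 = -w₀(7L⁴-30L²x²+15x⁴)/(360LEI) = -9·(7·10⁴-30·10²·2²+15·2⁴)/(360·10·20000) = -91/12500 rad
Load 2 — point force P=11 kN at a=10/3 m (b=L-a=20/3):
  θ_2 = -Pb(L²-b²-3x²)/(6LEI)  [x≤a] = -11·(20/3)·(10²-(20/3)²-3·2²)/(6·10·20000) = -539/202500 rad
Superposition: θ = Σ θ_i = -5033/506250 rad ≈ -0.009942 rad

θ(2) = -5033/506250 rad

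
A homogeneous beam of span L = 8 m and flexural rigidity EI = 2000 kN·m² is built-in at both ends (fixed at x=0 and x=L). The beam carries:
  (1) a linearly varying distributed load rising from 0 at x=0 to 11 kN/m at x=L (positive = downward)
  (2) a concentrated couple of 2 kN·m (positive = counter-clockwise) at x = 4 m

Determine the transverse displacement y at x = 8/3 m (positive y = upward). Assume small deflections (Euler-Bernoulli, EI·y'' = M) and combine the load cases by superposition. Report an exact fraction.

Load 1 — triangular load w₀=11 kN/m (0→w₀ over full span):
  y_1 = -w₀x²(L-x)²(x+2L)/(120LEI) = -11·(8/3)²·(8-(8/3))²·((8/3)+2·8)/(120·8·2000) = -9856/455625 m
Load 2 — applied couple M₀=2 kN·m at a=4 m (b=L-a=4):
  y_2 = (R_Ax³/6 - M_Ax²/2)/EI  [x≤a] with R_A=3/8, M_A=1/2 = ((3/8)·(8/3)³/6 - (1/2)·(8/3)²/2)/2000 = -1/3375 m
Superposition: y = Σ y_i = -9991/455625 m ≈ -0.021928 m

y(8/3) = -9991/455625 m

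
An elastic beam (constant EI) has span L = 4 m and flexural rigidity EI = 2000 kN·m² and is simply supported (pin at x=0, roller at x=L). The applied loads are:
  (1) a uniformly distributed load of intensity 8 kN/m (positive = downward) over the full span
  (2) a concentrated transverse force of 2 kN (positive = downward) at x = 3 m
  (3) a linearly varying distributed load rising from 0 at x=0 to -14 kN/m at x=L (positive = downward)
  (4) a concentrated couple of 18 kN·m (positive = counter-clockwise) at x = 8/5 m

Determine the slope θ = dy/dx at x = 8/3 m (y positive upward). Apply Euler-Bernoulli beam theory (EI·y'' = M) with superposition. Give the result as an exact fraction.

θ(8/3) = 4153/48600000 rad

Load 1 — uniform load w=8 kN/m over full span:
  θ_1 = -w(L³-6Lx²+4x³)/(24EI) = -8·(4³-6·4·(8/3)²+4·(8/3)³)/(24·2000) = 52/10125 rad
Load 2 — point force P=2 kN at a=3 m (b=L-a=1):
  θ_2 = -Pb(L²-b²-3x²)/(6LEI)  [x≤a] = -2·1·(4²-1²-3·(8/3)²)/(6·4·2000) = 19/72000 rad
Load 3 — triangular load w₀=-14 kN/m (0→w₀ over full span):
  θ_3 = -w₀(7L⁴-30L²x²+15x⁴)/(360LEI) = -(-14)·(7·4⁴-30·4²·(8/3)²+15·(8/3)⁴)/(360·4·2000) = -637/151875 rad
Load 4 — applied couple M₀=18 kN·m at a=8/5 m (b=L-a=12/5):
  θ_4 = (M₀x²/(2L)-M₀(x-a)+C₁)/EI  [x>a] with C₁=M₀(3b²-L²)/(6L)=24/25 = (18·(8/3)²/(2·4)-18·((8/3)-(8/5))+(24/25))/2000 = -7/6250 rad
Superposition: θ = Σ θ_i = 4153/48600000 rad ≈ 0.000085 rad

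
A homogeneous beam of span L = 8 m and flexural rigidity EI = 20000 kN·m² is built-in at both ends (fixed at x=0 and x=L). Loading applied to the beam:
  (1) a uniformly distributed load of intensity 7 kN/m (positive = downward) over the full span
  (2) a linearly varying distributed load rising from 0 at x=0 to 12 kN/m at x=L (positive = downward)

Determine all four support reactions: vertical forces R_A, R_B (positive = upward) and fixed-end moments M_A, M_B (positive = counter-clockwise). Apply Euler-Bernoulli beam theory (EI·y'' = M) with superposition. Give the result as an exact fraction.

Load 1 — uniform load w=7 kN/m over full span:
  R_A = wL/2 = 7·8/2 = 28 kN
  M_A = wL²/12 = 7·8²/12 = 112/3 kN·m
  R_B = wL/2 = 7·8/2 = 28 kN
  M_B = -wL²/12 = -7·8²/12 = -112/3 kN·m
Load 2 — triangular load w₀=12 kN/m (0→w₀ over full span):
  R_A = 3w₀L/20 = 3·12·8/20 = 72/5 kN
  M_A = w₀L²/30 = 12·8²/30 = 128/5 kN·m
  R_B = 7w₀L/20 = 7·12·8/20 = 168/5 kN
  M_B = -w₀L²/20 = -12·8²/20 = -192/5 kN·m
Superposition: R_A = 212/5 kN, M_A = 944/15 kN·m, R_B = 308/5 kN, M_B = -1136/15 kN·m

R_A = 212/5 kN, M_A = 944/15 kN·m, R_B = 308/5 kN, M_B = -1136/15 kN·m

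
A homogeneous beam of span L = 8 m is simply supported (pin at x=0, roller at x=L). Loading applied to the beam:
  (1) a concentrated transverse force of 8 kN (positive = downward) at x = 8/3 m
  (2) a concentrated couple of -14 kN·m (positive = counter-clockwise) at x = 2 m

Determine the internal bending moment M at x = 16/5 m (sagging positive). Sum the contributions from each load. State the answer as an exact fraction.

M(16/5) = 106/5 kN·m

Load 1 — point force P=8 kN at a=8/3 m (b=L-a=16/3):
  M_1 = Pa(L-x)/L  [x>a] = 8·(8/3)·(8-(16/5))/8 = 64/5 kN·m
Load 2 — applied couple M₀=-14 kN·m at a=2 m (b=L-a=6):
  M_2 = M₀x/L - M₀  [x>a] = (-14)·(16/5)/8 - (-14) = 42/5 kN·m
Superposition: M = Σ M_i = 106/5 kN·m ≈ 21.200000 kN·m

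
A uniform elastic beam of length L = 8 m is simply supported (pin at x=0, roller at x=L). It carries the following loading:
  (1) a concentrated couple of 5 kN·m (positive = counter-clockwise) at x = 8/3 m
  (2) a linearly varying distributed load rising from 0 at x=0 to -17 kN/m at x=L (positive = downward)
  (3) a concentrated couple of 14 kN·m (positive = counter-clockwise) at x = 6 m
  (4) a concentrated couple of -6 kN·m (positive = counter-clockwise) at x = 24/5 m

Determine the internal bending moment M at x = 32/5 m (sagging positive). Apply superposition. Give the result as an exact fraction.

Load 1 — applied couple M₀=5 kN·m at a=8/3 m (b=L-a=16/3):
  M_1 = M₀x/L - M₀  [x>a] = 5·(32/5)/8 - 5 = -1 kN·m
Load 2 — triangular load w₀=-17 kN/m (0→w₀ over full span):
  M_2 = w₀Lx/6 - w₀x³/(6L) = (-17)·8·(32/5)/6 - (-17)·(32/5)³/(6·8) = -6528/125 kN·m
Load 3 — applied couple M₀=14 kN·m at a=6 m (b=L-a=2):
  M_3 = M₀x/L - M₀  [x>a] = 14·(32/5)/8 - 14 = -14/5 kN·m
Load 4 — applied couple M₀=-6 kN·m at a=24/5 m (b=L-a=16/5):
  M_4 = M₀x/L - M₀  [x>a] = (-6)·(32/5)/8 - (-6) = 6/5 kN·m
Superposition: M = Σ M_i = -6853/125 kN·m ≈ -54.824000 kN·m

M(32/5) = -6853/125 kN·m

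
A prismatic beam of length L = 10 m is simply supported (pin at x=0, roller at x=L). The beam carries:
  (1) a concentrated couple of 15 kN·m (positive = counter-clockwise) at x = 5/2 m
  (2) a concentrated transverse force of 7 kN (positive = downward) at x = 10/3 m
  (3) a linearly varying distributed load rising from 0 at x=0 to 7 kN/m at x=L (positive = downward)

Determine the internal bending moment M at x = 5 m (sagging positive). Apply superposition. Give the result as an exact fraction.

Load 1 — applied couple M₀=15 kN·m at a=5/2 m (b=L-a=15/2):
  M_1 = M₀x/L - M₀  [x>a] = 15·5/10 - 15 = -15/2 kN·m
Load 2 — point force P=7 kN at a=10/3 m (b=L-a=20/3):
  M_2 = Pa(L-x)/L  [x>a] = 7·(10/3)·(10-5)/10 = 35/3 kN·m
Load 3 — triangular load w₀=7 kN/m (0→w₀ over full span):
  M_3 = w₀Lx/6 - w₀x³/(6L) = 7·10·5/6 - 7·5³/(6·10) = 175/4 kN·m
Superposition: M = Σ M_i = 575/12 kN·m ≈ 47.916667 kN·m

M(5) = 575/12 kN·m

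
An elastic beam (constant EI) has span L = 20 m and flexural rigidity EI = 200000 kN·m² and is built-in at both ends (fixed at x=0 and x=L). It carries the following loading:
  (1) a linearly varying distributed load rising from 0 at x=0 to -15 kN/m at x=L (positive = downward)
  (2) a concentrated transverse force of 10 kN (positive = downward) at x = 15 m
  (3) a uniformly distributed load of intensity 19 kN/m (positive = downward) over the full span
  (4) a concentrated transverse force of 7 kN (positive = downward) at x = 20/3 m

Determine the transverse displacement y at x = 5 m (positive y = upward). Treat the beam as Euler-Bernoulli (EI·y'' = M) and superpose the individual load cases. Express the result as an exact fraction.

y(5) = -32213/2073600 m

Load 1 — triangular load w₀=-15 kN/m (0→w₀ over full span):
  y_1 = -w₀x²(L-x)²(x+2L)/(120LEI) = -(-15)·5²·(20-5)²·(5+2·20)/(120·20·200000) = 81/10240 m
Load 2 — point force P=10 kN at a=15 m (b=L-a=5):
  y_2 = -Pb²x²(3aL-(3a+b)x)/(6L³EI)  [x≤a] = -10·5²·5²·(3·15·20-(3·15+5)·5)/(6·20³·200000) = -13/30720 m
Load 3 — uniform load w=19 kN/m over full span:
  y_3 = -wx²(L-x)²/(24EI) = -19·5²·(20-5)²/(24·200000) = -57/2560 m
Load 4 — point force P=7 kN at a=20/3 m (b=L-a=40/3):
  y_4 = -Pb²x²(3aL-(3a+b)x)/(6L³EI)  [x≤a] = -7·(40/3)²·5²·(3·(20/3)·20-(3·(20/3)+(40/3))·5)/(6·20³·200000) = -49/64800 m
Superposition: y = Σ y_i = -32213/2073600 m ≈ -0.015535 m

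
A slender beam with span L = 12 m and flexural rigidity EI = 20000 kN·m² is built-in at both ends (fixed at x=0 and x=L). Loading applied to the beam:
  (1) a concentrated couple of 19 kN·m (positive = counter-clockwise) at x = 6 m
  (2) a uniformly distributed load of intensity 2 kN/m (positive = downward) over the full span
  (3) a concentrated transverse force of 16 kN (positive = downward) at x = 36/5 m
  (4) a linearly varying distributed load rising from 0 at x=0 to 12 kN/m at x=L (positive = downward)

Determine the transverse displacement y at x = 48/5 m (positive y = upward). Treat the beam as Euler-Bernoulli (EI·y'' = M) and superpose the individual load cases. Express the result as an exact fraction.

Load 1 — applied couple M₀=19 kN·m at a=6 m (b=L-a=6):
  y_1 = (R_Ax³/6 - M_Ax²/2 - M₀(x-a)²/2)/EI  [x>a] with R_A=19/8, M_A=19/4 = ((19/8)·(48/5)³/6 - (19/4)·(48/5)²/2 - 19·((48/5)-6)²/2)/20000 = 513/1250000 m
Load 2 — uniform load w=2 kN/m over full span:
  y_2 = -wx²(L-x)²/(24EI) = -2·(48/5)²·(12-(48/5))²/(24·20000) = -864/390625 m
Load 3 — point force P=16 kN at a=36/5 m (b=L-a=24/5):
  y_3 = -Pa²(L-x)²(3bL-(3b+a)(L-x))/(6L³EI)  [x>a] = -16·(36/5)²·(12-(48/5))²·(3·(24/5)·12-(3·(24/5)+(36/5))·(12-(48/5)))/(6·12³·20000) = -27216/9765625 m
Load 4 — triangular load w₀=12 kN/m (0→w₀ over full span):
  y_4 = -w₀x²(L-x)²(x+2L)/(120LEI) = -12·(48/5)²·(12-(48/5))²·((48/5)+2·12)/(120·12·20000) = -72576/9765625 m
Superposition: y = Σ y_i = -1878147/156250000 m ≈ -0.012020 m

y(48/5) = -1878147/156250000 m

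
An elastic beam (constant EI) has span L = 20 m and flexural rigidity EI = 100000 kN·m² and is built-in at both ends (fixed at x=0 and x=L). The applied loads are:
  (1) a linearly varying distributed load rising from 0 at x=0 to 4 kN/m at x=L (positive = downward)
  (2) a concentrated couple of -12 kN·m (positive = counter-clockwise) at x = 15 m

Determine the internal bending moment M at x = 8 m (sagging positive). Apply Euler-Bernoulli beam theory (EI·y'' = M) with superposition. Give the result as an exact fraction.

Load 1 — triangular load w₀=4 kN/m (0→w₀ over full span):
  M_1 = 3w₀Lx/20 - w₀L²/30 - w₀x³/(6L) = 3·4·20·8/20 - 4·20²/30 - 4·8³/(6·20) = 128/5 kN·m
Load 2 — applied couple M₀=-12 kN·m at a=15 m (b=L-a=5):
  M_2 = R_Ax - M_A  [x≤a] with R_A=-27/40, M_A=-15/4 = (-27/40)·8 - (-15/4) = -33/20 kN·m
Superposition: M = Σ M_i = 479/20 kN·m ≈ 23.950000 kN·m

M(8) = 479/20 kN·m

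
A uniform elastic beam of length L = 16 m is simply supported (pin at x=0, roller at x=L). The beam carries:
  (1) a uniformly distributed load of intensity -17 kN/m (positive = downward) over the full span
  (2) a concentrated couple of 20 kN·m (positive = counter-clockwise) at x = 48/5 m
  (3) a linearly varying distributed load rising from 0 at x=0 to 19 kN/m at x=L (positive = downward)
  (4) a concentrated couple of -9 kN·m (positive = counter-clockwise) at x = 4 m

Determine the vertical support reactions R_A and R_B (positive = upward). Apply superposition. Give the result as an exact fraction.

R_A = -4063/48 kN, R_B = -1697/48 kN

Load 1 — uniform load w=-17 kN/m over full span:
  R_A = wL/2 = (-17)·16/2 = -136 kN
  R_B = wL/2 = (-17)·16/2 = -136 kN
Load 2 — applied couple M₀=20 kN·m at a=48/5 m (b=L-a=32/5):
  R_A = M₀/L = 20/16 = 5/4 kN
  R_B = -M₀/L = -20/16 = -5/4 kN
Load 3 — triangular load w₀=19 kN/m (0→w₀ over full span):
  R_A = w₀L/6 = 19·16/6 = 152/3 kN
  R_B = w₀L/3 = 19·16/3 = 304/3 kN
Load 4 — applied couple M₀=-9 kN·m at a=4 m (b=L-a=12):
  R_A = M₀/L = (-9)/16 = -9/16 kN
  R_B = -M₀/L = -(-9)/16 = 9/16 kN
Superposition: R_A = -4063/48 kN, R_B = -1697/48 kN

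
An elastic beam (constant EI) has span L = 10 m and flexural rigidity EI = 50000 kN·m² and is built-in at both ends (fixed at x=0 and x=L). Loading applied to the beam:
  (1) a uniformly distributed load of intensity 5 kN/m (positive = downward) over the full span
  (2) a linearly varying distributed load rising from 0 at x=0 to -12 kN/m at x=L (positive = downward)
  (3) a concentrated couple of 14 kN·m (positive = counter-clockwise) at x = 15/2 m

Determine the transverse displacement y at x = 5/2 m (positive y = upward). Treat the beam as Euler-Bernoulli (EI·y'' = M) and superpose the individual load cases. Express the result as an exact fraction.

Load 1 — uniform load w=5 kN/m over full span:
  y_1 = -wx²(L-x)²/(24EI) = -5·(5/2)²·(10-(5/2))²/(24·50000) = -3/2048 m
Load 2 — triangular load w₀=-12 kN/m (0→w₀ over full span):
  y_2 = -w₀x²(L-x)²(x+2L)/(120LEI) = -(-12)·(5/2)²·(10-(5/2))²·((5/2)+2·10)/(120·10·50000) = 81/51200 m
Load 3 — applied couple M₀=14 kN·m at a=15/2 m (b=L-a=5/2):
  y_3 = (R_Ax³/6 - M_Ax²/2)/EI  [x≤a] with R_A=63/40, M_A=35/8 = ((63/40)·(5/2)³/6 - (35/8)·(5/2)²/2)/50000 = -49/256000 m
Superposition: y = Σ y_i = -19/256000 m ≈ -0.000074 m

y(5/2) = -19/256000 m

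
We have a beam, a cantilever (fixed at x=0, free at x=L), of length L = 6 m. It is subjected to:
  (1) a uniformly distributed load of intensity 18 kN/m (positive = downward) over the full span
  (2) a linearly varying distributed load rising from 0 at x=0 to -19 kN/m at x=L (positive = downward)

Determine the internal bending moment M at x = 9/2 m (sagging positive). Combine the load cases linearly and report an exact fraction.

M(9/2) = -21/32 kN·m

Load 1 — uniform load w=18 kN/m over full span:
  M_1 = -w(L-x)²/2 = -18·(6-(9/2))²/2 = -81/4 kN·m
Load 2 — triangular load w₀=-19 kN/m (0→w₀ over full span):
  M_2 = w₀Lx/2 - w₀L²/3 - w₀x³/(6L) = (-19)·6·(9/2)/2 - (-19)·6²/3 - (-19)·(9/2)³/(6·6) = 627/32 kN·m
Superposition: M = Σ M_i = -21/32 kN·m ≈ -0.656250 kN·m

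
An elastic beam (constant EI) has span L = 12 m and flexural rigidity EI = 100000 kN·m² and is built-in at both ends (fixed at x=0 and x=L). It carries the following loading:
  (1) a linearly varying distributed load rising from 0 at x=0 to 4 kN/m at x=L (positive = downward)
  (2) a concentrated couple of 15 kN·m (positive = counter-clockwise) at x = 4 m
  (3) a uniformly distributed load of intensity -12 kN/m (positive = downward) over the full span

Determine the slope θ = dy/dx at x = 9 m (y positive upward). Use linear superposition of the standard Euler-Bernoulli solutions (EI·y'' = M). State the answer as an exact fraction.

Load 1 — triangular load w₀=4 kN/m (0→w₀ over full span):
  θ_1 = -w₀(2x(L-x)(L-2x)(x+2L)+x²(L-x)²)/(120LEI) = -4·(2·9·(12-9)·(12-2·9)·(9+2·12)+9²·(12-9)²)/(120·12·100000) = 1107/4000000 rad
Load 2 — applied couple M₀=15 kN·m at a=4 m (b=L-a=8):
  θ_2 = (R_Ax²/2 - M_Ax - M₀(x-a))/EI  [x>a] with R_A=5/3, M_A=0 = ((5/3)·9²/2 - 0·9 - 15·(9-4))/100000 = -3/40000 rad
Load 3 — uniform load w=-12 kN/m over full span:
  θ_3 = -wx(L-x)(L-2x)/(12EI) = -(-12)·9·(12-9)·(12-2·9)/(12·100000) = -81/50000 rad
Superposition: θ = Σ θ_i = -5673/4000000 rad ≈ -0.001418 rad

θ(9) = -5673/4000000 rad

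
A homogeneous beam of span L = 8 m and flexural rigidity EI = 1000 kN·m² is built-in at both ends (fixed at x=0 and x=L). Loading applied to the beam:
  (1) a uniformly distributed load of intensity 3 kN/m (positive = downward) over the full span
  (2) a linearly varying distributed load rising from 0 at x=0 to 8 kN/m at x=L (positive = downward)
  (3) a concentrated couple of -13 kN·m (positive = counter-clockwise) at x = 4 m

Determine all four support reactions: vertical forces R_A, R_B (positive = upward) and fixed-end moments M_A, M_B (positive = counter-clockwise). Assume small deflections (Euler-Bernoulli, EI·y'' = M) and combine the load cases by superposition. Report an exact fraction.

R_A = 1533/80 kN, M_A = 1789/60 kN·m, R_B = 2947/80 kN, M_B = -897/20 kN·m

Load 1 — uniform load w=3 kN/m over full span:
  R_A = wL/2 = 3·8/2 = 12 kN
  M_A = wL²/12 = 3·8²/12 = 16 kN·m
  R_B = wL/2 = 3·8/2 = 12 kN
  M_B = -wL²/12 = -3·8²/12 = -16 kN·m
Load 2 — triangular load w₀=8 kN/m (0→w₀ over full span):
  R_A = 3w₀L/20 = 3·8·8/20 = 48/5 kN
  M_A = w₀L²/30 = 8·8²/30 = 256/15 kN·m
  R_B = 7w₀L/20 = 7·8·8/20 = 112/5 kN
  M_B = -w₀L²/20 = -8·8²/20 = -128/5 kN·m
Load 3 — applied couple M₀=-13 kN·m at a=4 m (b=L-a=4):
  R_A = 6M₀ab/L³ = 6·(-13)·4·4/8³ = -39/16 kN
  M_A = M₀b(2a-b)/L² = (-13)·4·(2·4-4)/8² = -13/4 kN·m
  R_B = -6M₀ab/L³ = -6·(-13)·4·4/8³ = 39/16 kN
  M_B = M₀a(2b-a)/L² = (-13)·4·(2·4-4)/8² = -13/4 kN·m
Superposition: R_A = 1533/80 kN, M_A = 1789/60 kN·m, R_B = 2947/80 kN, M_B = -897/20 kN·m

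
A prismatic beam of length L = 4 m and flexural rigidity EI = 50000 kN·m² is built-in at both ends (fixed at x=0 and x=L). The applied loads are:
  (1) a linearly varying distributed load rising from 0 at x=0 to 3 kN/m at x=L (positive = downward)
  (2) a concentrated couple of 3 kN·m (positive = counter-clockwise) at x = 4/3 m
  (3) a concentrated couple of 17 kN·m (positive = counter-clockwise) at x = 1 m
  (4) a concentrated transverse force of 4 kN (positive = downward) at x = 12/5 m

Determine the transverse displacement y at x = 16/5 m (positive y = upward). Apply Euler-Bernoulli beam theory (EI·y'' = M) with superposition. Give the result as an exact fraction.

y(16/5) = 51733/4687500000 m

Load 1 — triangular load w₀=3 kN/m (0→w₀ over full span):
  y_1 = -w₀x²(L-x)²(x+2L)/(120LEI) = -3·(16/5)²·(4-(16/5))²·((16/5)+2·4)/(120·4·50000) = -448/48828125 m
Load 2 — applied couple M₀=3 kN·m at a=4/3 m (b=L-a=8/3):
  y_2 = (R_Ax³/6 - M_Ax²/2 - M₀(x-a)²/2)/EI  [x>a] with R_A=1, M_A=0 = (1·(16/5)³/6 - 0·(16/5)²/2 - 3·((16/5)-(4/3))²/2)/50000 = 11/2343750 m
Load 3 — applied couple M₀=17 kN·m at a=1 m (b=L-a=3):
  y_3 = (R_Ax³/6 - M_Ax²/2 - M₀(x-a)²/2)/EI  [x>a] with R_A=153/32, M_A=-51/16 = ((153/32)·(16/5)³/6 - (-51/16)·(16/5)²/2 - 17·((16/5)-1)²/2)/50000 = 323/12500000 m
Load 4 — point force P=4 kN at a=12/5 m (b=L-a=8/5):
  y_4 = -Pa²(L-x)²(3bL-(3b+a)(L-x))/(6L³EI)  [x>a] = -4·(12/5)²·(4-(16/5))²·(3·(8/5)·4-(3·(8/5)+(12/5))·(4-(16/5)))/(6·4³·50000) = -504/48828125 m
Superposition: y = Σ y_i = 51733/4687500000 m ≈ 0.000011 m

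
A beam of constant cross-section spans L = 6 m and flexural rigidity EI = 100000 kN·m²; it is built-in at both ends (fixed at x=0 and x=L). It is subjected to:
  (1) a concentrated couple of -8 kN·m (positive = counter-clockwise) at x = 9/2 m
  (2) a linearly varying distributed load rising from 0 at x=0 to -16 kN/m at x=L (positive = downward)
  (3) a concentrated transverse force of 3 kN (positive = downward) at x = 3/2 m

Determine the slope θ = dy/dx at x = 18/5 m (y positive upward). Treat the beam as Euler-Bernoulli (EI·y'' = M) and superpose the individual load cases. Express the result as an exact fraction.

Load 1 — applied couple M₀=-8 kN·m at a=9/2 m (b=L-a=3/2):
  θ_1 = (R_Ax²/2 - M_Ax)/EI  [x≤a] with R_A=-3/2, M_A=-5/2 = ((-3/2)·(18/5)²/2 - (-5/2)·(18/5))/100000 = -9/1250000 rad
Load 2 — triangular load w₀=-16 kN/m (0→w₀ over full span):
  θ_2 = -w₀(2x(L-x)(L-2x)(x+2L)+x²(L-x)²)/(120LEI) = -(-16)·(2·(18/5)·(6-(18/5))·(6-2·(18/5))·((18/5)+2·6)+(18/5)²·(6-(18/5))²)/(120·6·100000) = -108/1953125 rad
Load 3 — point force P=3 kN at a=3/2 m (b=L-a=9/2):
  θ_3 = Pa²(L-x)(2bL-(3b+a)(L-x))/(2L³EI)  [x>a] = 3·(3/2)²·(6-(18/5))·(2·(9/2)·6-(3·(9/2)+(3/2))·(6-(18/5)))/(2·6³·100000) = 27/4000000 rad
Superposition: θ = Σ θ_i = -27873/500000000 rad ≈ -0.000056 rad

θ(18/5) = -27873/500000000 rad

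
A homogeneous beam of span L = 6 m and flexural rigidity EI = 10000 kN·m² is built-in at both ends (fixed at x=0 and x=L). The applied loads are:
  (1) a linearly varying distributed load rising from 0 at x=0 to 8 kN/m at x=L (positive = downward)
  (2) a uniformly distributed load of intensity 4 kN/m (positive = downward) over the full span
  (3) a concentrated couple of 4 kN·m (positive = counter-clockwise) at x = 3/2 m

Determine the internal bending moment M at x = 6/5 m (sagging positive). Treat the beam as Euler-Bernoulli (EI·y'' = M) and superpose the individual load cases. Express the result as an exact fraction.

Load 1 — triangular load w₀=8 kN/m (0→w₀ over full span):
  M_1 = 3w₀Lx/20 - w₀L²/30 - w₀x³/(6L) = 3·8·6·(6/5)/20 - 8·6²/30 - 8·(6/5)³/(6·6) = -168/125 kN·m
Load 2 — uniform load w=4 kN/m over full span:
  M_2 = wLx/2 - wL²/12 - wx²/2 = 4·6·(6/5)/2 - 4·6²/12 - 4·(6/5)²/2 = -12/25 kN·m
Load 3 — applied couple M₀=4 kN·m at a=3/2 m (b=L-a=9/2):
  M_3 = R_Ax - M_A  [x≤a] with R_A=3/4, M_A=-3/4 = (3/4)·(6/5) - (-3/4) = 33/20 kN·m
Superposition: M = Σ M_i = -87/500 kN·m ≈ -0.174000 kN·m

M(6/5) = -87/500 kN·m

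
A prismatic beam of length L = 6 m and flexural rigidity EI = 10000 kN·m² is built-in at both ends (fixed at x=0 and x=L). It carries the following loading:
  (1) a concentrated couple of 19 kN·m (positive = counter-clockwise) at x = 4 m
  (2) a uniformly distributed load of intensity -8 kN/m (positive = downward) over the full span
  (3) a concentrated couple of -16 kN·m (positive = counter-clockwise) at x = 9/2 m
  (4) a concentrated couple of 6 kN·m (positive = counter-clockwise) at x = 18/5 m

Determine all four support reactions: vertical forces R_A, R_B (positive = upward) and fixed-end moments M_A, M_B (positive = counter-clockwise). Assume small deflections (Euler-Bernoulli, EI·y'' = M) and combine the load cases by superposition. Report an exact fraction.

Load 1 — applied couple M₀=19 kN·m at a=4 m (b=L-a=2):
  R_A = 6M₀ab/L³ = 6·19·4·2/6³ = 38/9 kN
  M_A = M₀b(2a-b)/L² = 19·2·(2·4-2)/6² = 19/3 kN·m
  R_B = -6M₀ab/L³ = -6·19·4·2/6³ = -38/9 kN
  M_B = M₀a(2b-a)/L² = 19·4·(2·2-4)/6² = 0 kN·m
Load 2 — uniform load w=-8 kN/m over full span:
  R_A = wL/2 = (-8)·6/2 = -24 kN
  M_A = wL²/12 = (-8)·6²/12 = -24 kN·m
  R_B = wL/2 = (-8)·6/2 = -24 kN
  M_B = -wL²/12 = -(-8)·6²/12 = 24 kN·m
Load 3 — applied couple M₀=-16 kN·m at a=9/2 m (b=L-a=3/2):
  R_A = 6M₀ab/L³ = 6·(-16)·(9/2)·(3/2)/6³ = -3 kN
  M_A = M₀b(2a-b)/L² = (-16)·(3/2)·(2·(9/2)-(3/2))/6² = -5 kN·m
  R_B = -6M₀ab/L³ = -6·(-16)·(9/2)·(3/2)/6³ = 3 kN
  M_B = M₀a(2b-a)/L² = (-16)·(9/2)·(2·(3/2)-(9/2))/6² = 3 kN·m
Load 4 — applied couple M₀=6 kN·m at a=18/5 m (b=L-a=12/5):
  R_A = 6M₀ab/L³ = 6·6·(18/5)·(12/5)/6³ = 36/25 kN
  M_A = M₀b(2a-b)/L² = 6·(12/5)·(2·(18/5)-(12/5))/6² = 48/25 kN·m
  R_B = -6M₀ab/L³ = -6·6·(18/5)·(12/5)/6³ = -36/25 kN
  M_B = M₀a(2b-a)/L² = 6·(18/5)·(2·(12/5)-(18/5))/6² = 18/25 kN·m
Superposition: R_A = -4801/225 kN, M_A = -1556/75 kN·m, R_B = -5999/225 kN, M_B = 693/25 kN·m

R_A = -4801/225 kN, M_A = -1556/75 kN·m, R_B = -5999/225 kN, M_B = 693/25 kN·m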